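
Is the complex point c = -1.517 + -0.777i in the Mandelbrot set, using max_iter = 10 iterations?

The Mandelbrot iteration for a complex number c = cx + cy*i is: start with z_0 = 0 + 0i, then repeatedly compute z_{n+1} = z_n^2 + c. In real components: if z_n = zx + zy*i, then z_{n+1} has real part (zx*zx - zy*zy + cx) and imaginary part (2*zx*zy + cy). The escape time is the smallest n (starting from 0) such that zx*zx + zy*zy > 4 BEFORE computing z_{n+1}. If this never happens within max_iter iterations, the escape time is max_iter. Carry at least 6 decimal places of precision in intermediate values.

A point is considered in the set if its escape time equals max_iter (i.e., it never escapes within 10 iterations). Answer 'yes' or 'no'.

Answer: no

Derivation:
z_0 = 0 + 0i, c = -1.5170 + -0.7770i
Iter 1: z = -1.5170 + -0.7770i, |z|^2 = 2.9050
Iter 2: z = 0.1806 + 1.5804i, |z|^2 = 2.5303
Iter 3: z = -3.9821 + -0.2063i, |z|^2 = 15.8998
Escaped at iteration 3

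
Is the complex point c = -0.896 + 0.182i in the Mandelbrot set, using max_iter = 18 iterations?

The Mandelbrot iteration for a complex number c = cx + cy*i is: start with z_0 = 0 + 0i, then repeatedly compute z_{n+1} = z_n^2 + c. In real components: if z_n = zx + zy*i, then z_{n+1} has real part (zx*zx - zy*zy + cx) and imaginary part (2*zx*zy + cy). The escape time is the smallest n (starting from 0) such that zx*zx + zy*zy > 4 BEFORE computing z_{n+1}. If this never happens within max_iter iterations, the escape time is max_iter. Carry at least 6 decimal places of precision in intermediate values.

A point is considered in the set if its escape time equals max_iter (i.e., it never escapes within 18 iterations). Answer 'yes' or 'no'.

z_0 = 0 + 0i, c = -0.8960 + 0.1820i
Iter 1: z = -0.8960 + 0.1820i, |z|^2 = 0.8359
Iter 2: z = -0.1263 + -0.1441i, |z|^2 = 0.0367
Iter 3: z = -0.9008 + 0.2184i, |z|^2 = 0.8592
Iter 4: z = -0.1322 + -0.2115i, |z|^2 = 0.0622
Iter 5: z = -0.9233 + 0.2379i, |z|^2 = 0.9090
Iter 6: z = -0.1002 + -0.2573i, |z|^2 = 0.0763
Iter 7: z = -0.9522 + 0.2336i, |z|^2 = 0.9612
Iter 8: z = -0.0439 + -0.2628i, |z|^2 = 0.0710
Iter 9: z = -0.9631 + 0.2051i, |z|^2 = 0.9697
Iter 10: z = -0.0104 + -0.2130i, |z|^2 = 0.0455
Iter 11: z = -0.9413 + 0.1864i, |z|^2 = 0.9208
Iter 12: z = -0.0447 + -0.1690i, |z|^2 = 0.0306
Iter 13: z = -0.9226 + 0.1971i, |z|^2 = 0.8900
Iter 14: z = -0.0838 + -0.1817i, |z|^2 = 0.0400
Iter 15: z = -0.9220 + 0.2124i, |z|^2 = 0.8952
Iter 16: z = -0.0910 + -0.2097i, |z|^2 = 0.0523
Iter 17: z = -0.9317 + 0.2202i, |z|^2 = 0.9166
Did not escape in 18 iterations → in set

Answer: yes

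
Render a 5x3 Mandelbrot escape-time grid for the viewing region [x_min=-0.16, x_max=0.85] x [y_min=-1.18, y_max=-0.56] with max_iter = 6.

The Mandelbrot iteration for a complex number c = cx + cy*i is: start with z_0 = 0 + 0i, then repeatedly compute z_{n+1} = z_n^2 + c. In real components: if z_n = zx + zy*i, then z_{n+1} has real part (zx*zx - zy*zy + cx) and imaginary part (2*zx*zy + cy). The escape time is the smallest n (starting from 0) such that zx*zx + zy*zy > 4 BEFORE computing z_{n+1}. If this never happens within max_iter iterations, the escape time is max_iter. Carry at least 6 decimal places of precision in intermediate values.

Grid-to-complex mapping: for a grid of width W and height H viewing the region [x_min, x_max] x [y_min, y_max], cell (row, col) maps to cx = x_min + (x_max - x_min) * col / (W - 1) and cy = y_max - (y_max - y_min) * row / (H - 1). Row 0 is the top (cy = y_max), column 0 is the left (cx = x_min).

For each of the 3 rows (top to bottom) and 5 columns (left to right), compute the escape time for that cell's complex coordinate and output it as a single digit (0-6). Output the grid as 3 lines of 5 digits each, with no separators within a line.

Answer: 66633
65432
43222

Derivation:
(row=0, col=0): c = -0.1600 + -0.5600i → escape time 6
(row=0, col=1): c = 0.0925 + -0.5600i → escape time 6
(row=0, col=2): c = 0.3450 + -0.5600i → escape time 6
(row=0, col=3): c = 0.5975 + -0.5600i → escape time 3
(row=0, col=4): c = 0.8500 + -0.5600i → escape time 3
(row=1, col=0): c = -0.1600 + -0.8700i → escape time 6
(row=1, col=1): c = 0.0925 + -0.8700i → escape time 5
(row=1, col=2): c = 0.3450 + -0.8700i → escape time 4
(row=1, col=3): c = 0.5975 + -0.8700i → escape time 3
(row=1, col=4): c = 0.8500 + -0.8700i → escape time 2
(row=2, col=0): c = -0.1600 + -1.1800i → escape time 4
(row=2, col=1): c = 0.0925 + -1.1800i → escape time 3
(row=2, col=2): c = 0.3450 + -1.1800i → escape time 2
(row=2, col=3): c = 0.5975 + -1.1800i → escape time 2
(row=2, col=4): c = 0.8500 + -1.1800i → escape time 2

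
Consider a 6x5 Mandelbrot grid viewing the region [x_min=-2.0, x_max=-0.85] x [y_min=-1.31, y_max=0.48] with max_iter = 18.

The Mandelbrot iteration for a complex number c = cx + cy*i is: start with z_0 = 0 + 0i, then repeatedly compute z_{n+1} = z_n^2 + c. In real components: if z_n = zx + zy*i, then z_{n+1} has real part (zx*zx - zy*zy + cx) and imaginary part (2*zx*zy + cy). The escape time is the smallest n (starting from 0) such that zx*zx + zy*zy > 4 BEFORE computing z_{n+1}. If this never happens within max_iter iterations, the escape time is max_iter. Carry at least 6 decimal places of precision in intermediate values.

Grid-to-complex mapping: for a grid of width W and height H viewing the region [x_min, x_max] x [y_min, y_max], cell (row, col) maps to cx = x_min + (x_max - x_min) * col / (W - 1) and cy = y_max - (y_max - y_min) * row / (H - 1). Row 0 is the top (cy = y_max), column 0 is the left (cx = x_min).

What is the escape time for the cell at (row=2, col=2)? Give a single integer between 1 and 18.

Answer: 4

Derivation:
z_0 = 0 + 0i, c = -1.5400 + -0.4150i
Iter 1: z = -1.5400 + -0.4150i, |z|^2 = 2.5438
Iter 2: z = 0.6594 + 0.8632i, |z|^2 = 1.1799
Iter 3: z = -1.8503 + 0.7233i, |z|^2 = 3.9470
Iter 4: z = 1.3605 + -3.0919i, |z|^2 = 11.4107
Escaped at iteration 4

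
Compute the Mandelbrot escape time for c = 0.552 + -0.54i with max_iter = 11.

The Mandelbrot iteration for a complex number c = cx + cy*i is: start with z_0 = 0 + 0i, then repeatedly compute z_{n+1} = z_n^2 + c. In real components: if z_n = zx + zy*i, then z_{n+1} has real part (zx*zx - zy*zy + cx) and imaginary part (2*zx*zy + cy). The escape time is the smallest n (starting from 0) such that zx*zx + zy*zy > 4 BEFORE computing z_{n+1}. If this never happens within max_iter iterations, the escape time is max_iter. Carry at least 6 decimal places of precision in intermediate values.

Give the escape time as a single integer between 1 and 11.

Answer: 4

Derivation:
z_0 = 0 + 0i, c = 0.5520 + -0.5400i
Iter 1: z = 0.5520 + -0.5400i, |z|^2 = 0.5963
Iter 2: z = 0.5651 + -1.1362i, |z|^2 = 1.6102
Iter 3: z = -0.4195 + -1.8241i, |z|^2 = 3.5033
Iter 4: z = -2.5993 + 0.9905i, |z|^2 = 7.7376
Escaped at iteration 4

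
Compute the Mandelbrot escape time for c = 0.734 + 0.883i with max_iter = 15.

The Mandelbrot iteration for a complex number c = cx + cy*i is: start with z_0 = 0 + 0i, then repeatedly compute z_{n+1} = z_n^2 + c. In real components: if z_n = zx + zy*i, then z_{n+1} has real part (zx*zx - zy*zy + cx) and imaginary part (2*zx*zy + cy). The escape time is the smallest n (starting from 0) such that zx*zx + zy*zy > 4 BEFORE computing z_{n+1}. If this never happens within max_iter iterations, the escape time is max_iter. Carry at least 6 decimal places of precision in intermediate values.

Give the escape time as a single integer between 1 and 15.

Answer: 2

Derivation:
z_0 = 0 + 0i, c = 0.7340 + 0.8830i
Iter 1: z = 0.7340 + 0.8830i, |z|^2 = 1.3184
Iter 2: z = 0.4931 + 2.1792i, |z|^2 = 4.9922
Escaped at iteration 2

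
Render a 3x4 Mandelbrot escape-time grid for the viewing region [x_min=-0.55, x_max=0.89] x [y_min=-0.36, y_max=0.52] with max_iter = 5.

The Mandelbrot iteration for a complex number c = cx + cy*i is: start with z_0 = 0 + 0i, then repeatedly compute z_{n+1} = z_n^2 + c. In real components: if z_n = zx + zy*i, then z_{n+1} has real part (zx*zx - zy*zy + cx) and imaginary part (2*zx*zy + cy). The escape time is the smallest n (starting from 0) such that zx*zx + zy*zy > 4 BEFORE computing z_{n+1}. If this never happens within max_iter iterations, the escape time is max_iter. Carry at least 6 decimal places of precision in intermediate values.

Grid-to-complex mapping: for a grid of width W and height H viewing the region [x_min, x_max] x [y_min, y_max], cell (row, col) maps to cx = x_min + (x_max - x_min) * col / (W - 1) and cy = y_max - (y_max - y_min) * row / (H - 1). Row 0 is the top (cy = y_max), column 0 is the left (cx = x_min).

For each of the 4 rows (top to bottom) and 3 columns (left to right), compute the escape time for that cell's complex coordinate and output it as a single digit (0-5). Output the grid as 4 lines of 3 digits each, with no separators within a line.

Answer: 552
553
553
553

Derivation:
(row=0, col=0): c = -0.5500 + 0.5200i → escape time 5
(row=0, col=1): c = 0.1700 + 0.5200i → escape time 5
(row=0, col=2): c = 0.8900 + 0.5200i → escape time 2
(row=1, col=0): c = -0.5500 + 0.2267i → escape time 5
(row=1, col=1): c = 0.1700 + 0.2267i → escape time 5
(row=1, col=2): c = 0.8900 + 0.2267i → escape time 3
(row=2, col=0): c = -0.5500 + -0.0667i → escape time 5
(row=2, col=1): c = 0.1700 + -0.0667i → escape time 5
(row=2, col=2): c = 0.8900 + -0.0667i → escape time 3
(row=3, col=0): c = -0.5500 + -0.3600i → escape time 5
(row=3, col=1): c = 0.1700 + -0.3600i → escape time 5
(row=3, col=2): c = 0.8900 + -0.3600i → escape time 3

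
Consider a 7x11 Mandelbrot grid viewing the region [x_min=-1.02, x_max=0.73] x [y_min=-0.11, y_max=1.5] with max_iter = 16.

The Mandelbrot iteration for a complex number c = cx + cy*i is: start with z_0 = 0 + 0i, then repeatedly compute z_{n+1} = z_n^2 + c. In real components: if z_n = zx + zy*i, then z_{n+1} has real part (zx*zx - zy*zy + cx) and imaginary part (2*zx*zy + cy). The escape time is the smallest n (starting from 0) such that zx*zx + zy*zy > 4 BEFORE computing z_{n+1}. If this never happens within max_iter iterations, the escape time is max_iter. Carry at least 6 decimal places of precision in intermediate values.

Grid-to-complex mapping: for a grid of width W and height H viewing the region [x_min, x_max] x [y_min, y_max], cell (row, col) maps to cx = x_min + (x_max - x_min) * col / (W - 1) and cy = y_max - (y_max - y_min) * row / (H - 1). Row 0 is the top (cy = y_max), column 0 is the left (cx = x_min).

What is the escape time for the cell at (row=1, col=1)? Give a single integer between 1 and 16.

Answer: 2

Derivation:
z_0 = 0 + 0i, c = -0.7283 + 1.3390i
Iter 1: z = -0.7283 + 1.3390i, |z|^2 = 2.3234
Iter 2: z = -1.9908 + -0.6115i, |z|^2 = 4.3371
Escaped at iteration 2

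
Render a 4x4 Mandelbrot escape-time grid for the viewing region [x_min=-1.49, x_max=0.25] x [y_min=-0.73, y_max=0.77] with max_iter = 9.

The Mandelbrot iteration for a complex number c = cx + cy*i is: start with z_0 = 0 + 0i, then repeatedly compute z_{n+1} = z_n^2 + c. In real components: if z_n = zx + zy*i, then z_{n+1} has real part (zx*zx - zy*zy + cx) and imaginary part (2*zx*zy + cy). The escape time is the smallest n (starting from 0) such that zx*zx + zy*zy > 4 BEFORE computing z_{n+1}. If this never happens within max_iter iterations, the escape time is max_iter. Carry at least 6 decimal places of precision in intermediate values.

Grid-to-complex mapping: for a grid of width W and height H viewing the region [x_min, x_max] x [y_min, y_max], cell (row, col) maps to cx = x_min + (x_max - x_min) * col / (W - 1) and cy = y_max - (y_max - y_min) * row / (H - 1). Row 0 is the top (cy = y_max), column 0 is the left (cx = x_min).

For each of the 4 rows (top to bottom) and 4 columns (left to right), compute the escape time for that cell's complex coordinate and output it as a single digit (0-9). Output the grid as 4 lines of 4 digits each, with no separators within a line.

(row=0, col=0): c = -1.4900 + 0.7700i → escape time 3
(row=0, col=1): c = -0.9100 + 0.7700i → escape time 4
(row=0, col=2): c = -0.3300 + 0.7700i → escape time 8
(row=0, col=3): c = 0.2500 + 0.7700i → escape time 5
(row=1, col=0): c = -1.4900 + 0.2700i → escape time 5
(row=1, col=1): c = -0.9100 + 0.2700i → escape time 9
(row=1, col=2): c = -0.3300 + 0.2700i → escape time 9
(row=1, col=3): c = 0.2500 + 0.2700i → escape time 9
(row=2, col=0): c = -1.4900 + -0.2300i → escape time 5
(row=2, col=1): c = -0.9100 + -0.2300i → escape time 9
(row=2, col=2): c = -0.3300 + -0.2300i → escape time 9
(row=2, col=3): c = 0.2500 + -0.2300i → escape time 9
(row=3, col=0): c = -1.4900 + -0.7300i → escape time 3
(row=3, col=1): c = -0.9100 + -0.7300i → escape time 4
(row=3, col=2): c = -0.3300 + -0.7300i → escape time 8
(row=3, col=3): c = 0.2500 + -0.7300i → escape time 6

Answer: 3485
5999
5999
3486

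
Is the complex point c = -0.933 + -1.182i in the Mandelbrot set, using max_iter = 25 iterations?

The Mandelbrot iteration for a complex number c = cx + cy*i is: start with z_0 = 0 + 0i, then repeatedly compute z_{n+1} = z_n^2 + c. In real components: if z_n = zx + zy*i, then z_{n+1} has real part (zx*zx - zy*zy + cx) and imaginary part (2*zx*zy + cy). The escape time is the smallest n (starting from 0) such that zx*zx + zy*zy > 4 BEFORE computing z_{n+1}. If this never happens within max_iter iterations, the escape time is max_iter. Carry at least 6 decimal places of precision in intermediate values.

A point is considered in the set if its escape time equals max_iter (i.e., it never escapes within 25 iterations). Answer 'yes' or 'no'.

Answer: no

Derivation:
z_0 = 0 + 0i, c = -0.9330 + -1.1820i
Iter 1: z = -0.9330 + -1.1820i, |z|^2 = 2.2676
Iter 2: z = -1.4596 + 1.0236i, |z|^2 = 3.1783
Iter 3: z = 0.1498 + -4.1702i, |z|^2 = 17.4130
Escaped at iteration 3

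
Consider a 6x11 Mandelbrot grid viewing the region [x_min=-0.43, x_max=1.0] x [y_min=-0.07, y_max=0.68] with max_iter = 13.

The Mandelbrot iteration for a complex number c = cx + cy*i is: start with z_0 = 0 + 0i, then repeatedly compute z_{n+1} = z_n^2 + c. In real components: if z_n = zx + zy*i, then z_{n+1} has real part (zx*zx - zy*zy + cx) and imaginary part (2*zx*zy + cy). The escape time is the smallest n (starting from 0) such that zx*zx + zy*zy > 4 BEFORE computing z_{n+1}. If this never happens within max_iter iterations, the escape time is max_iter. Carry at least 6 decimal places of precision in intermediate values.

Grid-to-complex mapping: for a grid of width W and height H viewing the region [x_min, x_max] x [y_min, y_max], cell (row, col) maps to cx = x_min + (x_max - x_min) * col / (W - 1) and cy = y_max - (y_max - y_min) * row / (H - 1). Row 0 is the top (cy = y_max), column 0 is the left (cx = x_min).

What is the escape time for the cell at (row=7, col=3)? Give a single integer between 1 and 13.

Answer: 8

Derivation:
z_0 = 0 + 0i, c = 0.4280 + 0.1550i
Iter 1: z = 0.4280 + 0.1550i, |z|^2 = 0.2072
Iter 2: z = 0.5872 + 0.2877i, |z|^2 = 0.4275
Iter 3: z = 0.6900 + 0.4928i, |z|^2 = 0.7190
Iter 4: z = 0.6612 + 0.8351i, |z|^2 = 1.1346
Iter 5: z = 0.1678 + 1.2594i, |z|^2 = 1.6141
Iter 6: z = -1.1298 + 0.5777i, |z|^2 = 1.6102
Iter 7: z = 1.3708 + -1.1504i, |z|^2 = 3.2024
Iter 8: z = 0.9837 + -2.9988i, |z|^2 = 9.9604
Escaped at iteration 8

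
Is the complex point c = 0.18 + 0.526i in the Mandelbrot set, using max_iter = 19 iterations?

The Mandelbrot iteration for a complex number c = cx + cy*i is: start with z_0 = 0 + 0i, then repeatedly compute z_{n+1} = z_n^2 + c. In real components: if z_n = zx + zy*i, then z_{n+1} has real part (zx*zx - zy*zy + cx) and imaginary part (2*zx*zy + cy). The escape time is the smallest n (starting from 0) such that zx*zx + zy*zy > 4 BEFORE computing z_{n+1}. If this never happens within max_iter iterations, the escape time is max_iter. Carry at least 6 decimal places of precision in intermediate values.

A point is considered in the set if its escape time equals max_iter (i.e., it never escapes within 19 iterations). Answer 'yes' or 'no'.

z_0 = 0 + 0i, c = 0.1800 + 0.5260i
Iter 1: z = 0.1800 + 0.5260i, |z|^2 = 0.3091
Iter 2: z = -0.0643 + 0.7154i, |z|^2 = 0.5159
Iter 3: z = -0.3276 + 0.4340i, |z|^2 = 0.2957
Iter 4: z = 0.0989 + 0.2416i, |z|^2 = 0.0682
Iter 5: z = 0.1314 + 0.5738i, |z|^2 = 0.3465
Iter 6: z = -0.1320 + 0.6768i, |z|^2 = 0.4755
Iter 7: z = -0.2607 + 0.3473i, |z|^2 = 0.1886
Iter 8: z = 0.1273 + 0.3449i, |z|^2 = 0.1352
Iter 9: z = 0.0772 + 0.6138i, |z|^2 = 0.3827
Iter 10: z = -0.1908 + 0.6208i, |z|^2 = 0.4218
Iter 11: z = -0.1690 + 0.2891i, |z|^2 = 0.1121
Iter 12: z = 0.1250 + 0.4283i, |z|^2 = 0.1991
Iter 13: z = 0.0122 + 0.6331i, |z|^2 = 0.4009
Iter 14: z = -0.2206 + 0.5414i, |z|^2 = 0.3418
Iter 15: z = -0.0645 + 0.2871i, |z|^2 = 0.0866
Iter 16: z = 0.1017 + 0.4890i, |z|^2 = 0.2494
Iter 17: z = -0.0487 + 0.6255i, |z|^2 = 0.3936
Iter 18: z = -0.2089 + 0.4650i, |z|^2 = 0.2599
Did not escape in 19 iterations → in set

Answer: yes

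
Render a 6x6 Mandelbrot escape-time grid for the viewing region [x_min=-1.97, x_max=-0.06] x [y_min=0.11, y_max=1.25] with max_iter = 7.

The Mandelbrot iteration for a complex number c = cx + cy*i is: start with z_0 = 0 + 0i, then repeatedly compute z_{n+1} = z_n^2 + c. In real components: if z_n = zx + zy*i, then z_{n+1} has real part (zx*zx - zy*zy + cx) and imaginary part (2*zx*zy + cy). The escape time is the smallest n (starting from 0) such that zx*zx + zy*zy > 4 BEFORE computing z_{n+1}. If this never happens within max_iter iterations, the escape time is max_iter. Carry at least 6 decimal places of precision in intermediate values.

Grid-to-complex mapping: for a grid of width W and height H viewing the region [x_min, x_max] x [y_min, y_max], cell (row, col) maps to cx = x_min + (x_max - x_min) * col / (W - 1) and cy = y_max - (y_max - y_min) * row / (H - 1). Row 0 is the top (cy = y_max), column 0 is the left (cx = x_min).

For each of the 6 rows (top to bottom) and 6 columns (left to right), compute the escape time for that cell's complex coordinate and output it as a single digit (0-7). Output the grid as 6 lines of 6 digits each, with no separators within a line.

Answer: 112333
123347
133467
134577
247777
467777

Derivation:
(row=0, col=0): c = -1.9700 + 1.2500i → escape time 1
(row=0, col=1): c = -1.5880 + 1.2500i → escape time 1
(row=0, col=2): c = -1.2060 + 1.2500i → escape time 2
(row=0, col=3): c = -0.8240 + 1.2500i → escape time 3
(row=0, col=4): c = -0.4420 + 1.2500i → escape time 3
(row=0, col=5): c = -0.0600 + 1.2500i → escape time 3
(row=1, col=0): c = -1.9700 + 1.0220i → escape time 1
(row=1, col=1): c = -1.5880 + 1.0220i → escape time 2
(row=1, col=2): c = -1.2060 + 1.0220i → escape time 3
(row=1, col=3): c = -0.8240 + 1.0220i → escape time 3
(row=1, col=4): c = -0.4420 + 1.0220i → escape time 4
(row=1, col=5): c = -0.0600 + 1.0220i → escape time 7
(row=2, col=0): c = -1.9700 + 0.7940i → escape time 1
(row=2, col=1): c = -1.5880 + 0.7940i → escape time 3
(row=2, col=2): c = -1.2060 + 0.7940i → escape time 3
(row=2, col=3): c = -0.8240 + 0.7940i → escape time 4
(row=2, col=4): c = -0.4420 + 0.7940i → escape time 6
(row=2, col=5): c = -0.0600 + 0.7940i → escape time 7
(row=3, col=0): c = -1.9700 + 0.5660i → escape time 1
(row=3, col=1): c = -1.5880 + 0.5660i → escape time 3
(row=3, col=2): c = -1.2060 + 0.5660i → escape time 4
(row=3, col=3): c = -0.8240 + 0.5660i → escape time 5
(row=3, col=4): c = -0.4420 + 0.5660i → escape time 7
(row=3, col=5): c = -0.0600 + 0.5660i → escape time 7
(row=4, col=0): c = -1.9700 + 0.3380i → escape time 2
(row=4, col=1): c = -1.5880 + 0.3380i → escape time 4
(row=4, col=2): c = -1.2060 + 0.3380i → escape time 7
(row=4, col=3): c = -0.8240 + 0.3380i → escape time 7
(row=4, col=4): c = -0.4420 + 0.3380i → escape time 7
(row=4, col=5): c = -0.0600 + 0.3380i → escape time 7
(row=5, col=0): c = -1.9700 + 0.1100i → escape time 4
(row=5, col=1): c = -1.5880 + 0.1100i → escape time 6
(row=5, col=2): c = -1.2060 + 0.1100i → escape time 7
(row=5, col=3): c = -0.8240 + 0.1100i → escape time 7
(row=5, col=4): c = -0.4420 + 0.1100i → escape time 7
(row=5, col=5): c = -0.0600 + 0.1100i → escape time 7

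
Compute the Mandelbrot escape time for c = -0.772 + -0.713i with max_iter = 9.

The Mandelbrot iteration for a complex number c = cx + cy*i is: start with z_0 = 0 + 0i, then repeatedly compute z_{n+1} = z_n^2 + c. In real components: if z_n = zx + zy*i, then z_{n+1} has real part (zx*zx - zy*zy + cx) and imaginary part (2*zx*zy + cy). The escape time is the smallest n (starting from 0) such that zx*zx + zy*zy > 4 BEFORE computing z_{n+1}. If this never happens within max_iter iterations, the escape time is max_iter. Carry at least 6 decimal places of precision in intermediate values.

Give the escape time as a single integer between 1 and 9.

z_0 = 0 + 0i, c = -0.7720 + -0.7130i
Iter 1: z = -0.7720 + -0.7130i, |z|^2 = 1.1044
Iter 2: z = -0.6844 + 0.3879i, |z|^2 = 0.6188
Iter 3: z = -0.4541 + -1.2439i, |z|^2 = 1.7535
Iter 4: z = -2.1131 + 0.4166i, |z|^2 = 4.6389
Escaped at iteration 4

Answer: 4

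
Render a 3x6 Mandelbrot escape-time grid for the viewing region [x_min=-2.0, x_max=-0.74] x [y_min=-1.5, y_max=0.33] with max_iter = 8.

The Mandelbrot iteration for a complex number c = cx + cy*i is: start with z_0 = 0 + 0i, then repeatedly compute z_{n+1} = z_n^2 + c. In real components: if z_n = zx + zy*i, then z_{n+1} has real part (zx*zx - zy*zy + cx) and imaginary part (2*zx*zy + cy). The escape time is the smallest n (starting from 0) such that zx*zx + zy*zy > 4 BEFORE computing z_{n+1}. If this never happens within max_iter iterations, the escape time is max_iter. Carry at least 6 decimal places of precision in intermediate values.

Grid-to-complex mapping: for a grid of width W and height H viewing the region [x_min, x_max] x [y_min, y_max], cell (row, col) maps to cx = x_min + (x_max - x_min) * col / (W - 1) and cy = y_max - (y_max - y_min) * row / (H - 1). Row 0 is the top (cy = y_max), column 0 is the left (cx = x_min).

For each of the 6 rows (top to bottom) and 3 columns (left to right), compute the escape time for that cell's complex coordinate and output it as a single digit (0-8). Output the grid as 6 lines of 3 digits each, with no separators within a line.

(row=0, col=0): c = -2.0000 + 0.3300i → escape time 1
(row=0, col=1): c = -1.3700 + 0.3300i → escape time 6
(row=0, col=2): c = -0.7400 + 0.3300i → escape time 8
(row=1, col=0): c = -2.0000 + -0.0360i → escape time 1
(row=1, col=1): c = -1.3700 + -0.0360i → escape time 8
(row=1, col=2): c = -0.7400 + -0.0360i → escape time 8
(row=2, col=0): c = -2.0000 + -0.4020i → escape time 1
(row=2, col=1): c = -1.3700 + -0.4020i → escape time 5
(row=2, col=2): c = -0.7400 + -0.4020i → escape time 8
(row=3, col=0): c = -2.0000 + -0.7680i → escape time 1
(row=3, col=1): c = -1.3700 + -0.7680i → escape time 3
(row=3, col=2): c = -0.7400 + -0.7680i → escape time 4
(row=4, col=0): c = -2.0000 + -1.1340i → escape time 1
(row=4, col=1): c = -1.3700 + -1.1340i → escape time 2
(row=4, col=2): c = -0.7400 + -1.1340i → escape time 3
(row=5, col=0): c = -2.0000 + -1.5000i → escape time 1
(row=5, col=1): c = -1.3700 + -1.5000i → escape time 1
(row=5, col=2): c = -0.7400 + -1.5000i → escape time 2

Answer: 168
188
158
134
123
112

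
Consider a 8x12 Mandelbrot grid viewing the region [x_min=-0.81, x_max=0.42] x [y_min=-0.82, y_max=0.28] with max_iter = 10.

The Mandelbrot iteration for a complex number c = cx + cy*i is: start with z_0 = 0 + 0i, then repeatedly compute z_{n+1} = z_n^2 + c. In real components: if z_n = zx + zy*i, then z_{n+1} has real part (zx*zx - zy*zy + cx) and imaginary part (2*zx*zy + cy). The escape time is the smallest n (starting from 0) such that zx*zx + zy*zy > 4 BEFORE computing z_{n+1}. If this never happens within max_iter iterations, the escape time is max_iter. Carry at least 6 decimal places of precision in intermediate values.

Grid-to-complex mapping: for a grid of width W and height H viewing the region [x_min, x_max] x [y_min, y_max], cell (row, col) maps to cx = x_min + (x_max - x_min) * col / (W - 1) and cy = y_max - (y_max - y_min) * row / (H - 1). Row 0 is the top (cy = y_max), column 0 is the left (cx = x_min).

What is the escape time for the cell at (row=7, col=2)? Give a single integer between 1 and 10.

Answer: 10

Derivation:
z_0 = 0 + 0i, c = -0.4586 + -0.4200i
Iter 1: z = -0.4586 + -0.4200i, |z|^2 = 0.3867
Iter 2: z = -0.4247 + -0.0348i, |z|^2 = 0.1816
Iter 3: z = -0.2794 + -0.3904i, |z|^2 = 0.2305
Iter 4: z = -0.5329 + -0.2018i, |z|^2 = 0.3247
Iter 5: z = -0.2153 + -0.2049i, |z|^2 = 0.0883
Iter 6: z = -0.4542 + -0.3318i, |z|^2 = 0.3164
Iter 7: z = -0.3623 + -0.1186i, |z|^2 = 0.1454
Iter 8: z = -0.3413 + -0.3341i, |z|^2 = 0.2281
Iter 9: z = -0.4536 + -0.1919i, |z|^2 = 0.2426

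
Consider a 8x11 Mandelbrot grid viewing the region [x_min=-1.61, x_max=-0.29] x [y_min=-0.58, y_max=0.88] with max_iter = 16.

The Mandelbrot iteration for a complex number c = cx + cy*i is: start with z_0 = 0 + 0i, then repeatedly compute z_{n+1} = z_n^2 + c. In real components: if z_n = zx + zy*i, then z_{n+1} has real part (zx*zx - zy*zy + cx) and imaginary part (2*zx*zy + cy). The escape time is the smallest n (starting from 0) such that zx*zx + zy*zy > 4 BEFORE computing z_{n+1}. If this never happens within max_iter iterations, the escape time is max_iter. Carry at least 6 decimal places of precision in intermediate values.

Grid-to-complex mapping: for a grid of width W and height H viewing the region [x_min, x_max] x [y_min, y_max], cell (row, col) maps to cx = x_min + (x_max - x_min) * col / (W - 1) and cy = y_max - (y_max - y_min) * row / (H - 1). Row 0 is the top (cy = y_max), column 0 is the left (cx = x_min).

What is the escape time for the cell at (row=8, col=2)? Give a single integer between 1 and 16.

Answer: 11

Derivation:
z_0 = 0 + 0i, c = -1.2329 + -0.2880i
Iter 1: z = -1.2329 + -0.2880i, |z|^2 = 1.6029
Iter 2: z = 0.2041 + 0.4221i, |z|^2 = 0.2199
Iter 3: z = -1.3694 + -0.1157i, |z|^2 = 1.8886
Iter 4: z = 0.6290 + 0.0288i, |z|^2 = 0.3964
Iter 5: z = -0.8381 + -0.2518i, |z|^2 = 0.7658
Iter 6: z = -0.5939 + 0.1341i, |z|^2 = 0.3707
Iter 7: z = -0.8982 + -0.4473i, |z|^2 = 1.0068
Iter 8: z = -0.6262 + 0.5155i, |z|^2 = 0.6578
Iter 9: z = -1.1064 + -0.9336i, |z|^2 = 2.0957
Iter 10: z = -0.8803 + 1.7779i, |z|^2 = 3.9357
Iter 11: z = -3.6188 + -3.4180i, |z|^2 = 24.7785
Escaped at iteration 11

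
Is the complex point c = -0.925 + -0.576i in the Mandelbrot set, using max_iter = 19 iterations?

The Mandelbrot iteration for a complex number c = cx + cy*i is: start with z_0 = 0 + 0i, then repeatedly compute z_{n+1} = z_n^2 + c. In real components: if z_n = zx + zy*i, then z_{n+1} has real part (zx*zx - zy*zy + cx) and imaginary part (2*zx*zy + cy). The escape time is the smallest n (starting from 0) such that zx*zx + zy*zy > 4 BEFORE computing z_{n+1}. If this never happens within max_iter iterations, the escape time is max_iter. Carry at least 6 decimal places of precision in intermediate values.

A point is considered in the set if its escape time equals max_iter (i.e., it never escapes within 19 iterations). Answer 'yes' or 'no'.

Answer: no

Derivation:
z_0 = 0 + 0i, c = -0.9250 + -0.5760i
Iter 1: z = -0.9250 + -0.5760i, |z|^2 = 1.1874
Iter 2: z = -0.4012 + 0.4896i, |z|^2 = 0.4006
Iter 3: z = -1.0038 + -0.9688i, |z|^2 = 1.9462
Iter 4: z = -0.8560 + 1.3689i, |z|^2 = 2.6068
Iter 5: z = -2.0663 + -2.9196i, |z|^2 = 12.7939
Escaped at iteration 5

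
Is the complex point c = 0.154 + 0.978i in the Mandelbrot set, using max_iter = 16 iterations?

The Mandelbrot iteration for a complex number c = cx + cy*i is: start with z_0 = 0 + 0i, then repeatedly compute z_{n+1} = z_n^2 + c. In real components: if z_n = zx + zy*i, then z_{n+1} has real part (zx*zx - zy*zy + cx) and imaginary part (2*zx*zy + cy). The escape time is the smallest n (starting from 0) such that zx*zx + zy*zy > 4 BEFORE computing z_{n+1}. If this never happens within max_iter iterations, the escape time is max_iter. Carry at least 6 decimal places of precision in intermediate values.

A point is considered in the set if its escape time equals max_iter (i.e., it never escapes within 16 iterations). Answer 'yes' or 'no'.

Answer: no

Derivation:
z_0 = 0 + 0i, c = 0.1540 + 0.9780i
Iter 1: z = 0.1540 + 0.9780i, |z|^2 = 0.9802
Iter 2: z = -0.7788 + 1.2792i, |z|^2 = 2.2429
Iter 3: z = -0.8759 + -1.0144i, |z|^2 = 1.7963
Iter 4: z = -0.1078 + 2.7552i, |z|^2 = 7.6025
Escaped at iteration 4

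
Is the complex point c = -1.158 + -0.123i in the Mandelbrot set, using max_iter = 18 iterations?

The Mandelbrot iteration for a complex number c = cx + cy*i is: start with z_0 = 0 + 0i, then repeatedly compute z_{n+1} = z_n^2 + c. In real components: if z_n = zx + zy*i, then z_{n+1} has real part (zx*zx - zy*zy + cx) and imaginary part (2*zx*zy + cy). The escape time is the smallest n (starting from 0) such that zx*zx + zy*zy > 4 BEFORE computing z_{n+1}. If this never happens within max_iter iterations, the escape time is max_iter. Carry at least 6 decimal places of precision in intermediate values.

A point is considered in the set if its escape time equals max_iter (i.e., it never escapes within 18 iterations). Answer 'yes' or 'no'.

Answer: yes

Derivation:
z_0 = 0 + 0i, c = -1.1580 + -0.1230i
Iter 1: z = -1.1580 + -0.1230i, |z|^2 = 1.3561
Iter 2: z = 0.1678 + 0.1619i, |z|^2 = 0.0544
Iter 3: z = -1.1560 + -0.0687i, |z|^2 = 1.3411
Iter 4: z = 0.1737 + 0.0358i, |z|^2 = 0.0314
Iter 5: z = -1.1291 + -0.1106i, |z|^2 = 1.2871
Iter 6: z = 0.1047 + 0.1267i, |z|^2 = 0.0270
Iter 7: z = -1.1631 + -0.0965i, |z|^2 = 1.3621
Iter 8: z = 0.1855 + 0.1014i, |z|^2 = 0.0447
Iter 9: z = -1.1339 + -0.0854i, |z|^2 = 1.2930
Iter 10: z = 0.1204 + 0.0706i, |z|^2 = 0.0195
Iter 11: z = -1.1485 + -0.1060i, |z|^2 = 1.3303
Iter 12: z = 0.1498 + 0.1205i, |z|^2 = 0.0370
Iter 13: z = -1.1501 + -0.0869i, |z|^2 = 1.3302
Iter 14: z = 0.1571 + 0.0769i, |z|^2 = 0.0306
Iter 15: z = -1.1392 + -0.0988i, |z|^2 = 1.3076
Iter 16: z = 0.1301 + 0.1022i, |z|^2 = 0.0274
Iter 17: z = -1.1515 + -0.0964i, |z|^2 = 1.3353
Did not escape in 18 iterations → in set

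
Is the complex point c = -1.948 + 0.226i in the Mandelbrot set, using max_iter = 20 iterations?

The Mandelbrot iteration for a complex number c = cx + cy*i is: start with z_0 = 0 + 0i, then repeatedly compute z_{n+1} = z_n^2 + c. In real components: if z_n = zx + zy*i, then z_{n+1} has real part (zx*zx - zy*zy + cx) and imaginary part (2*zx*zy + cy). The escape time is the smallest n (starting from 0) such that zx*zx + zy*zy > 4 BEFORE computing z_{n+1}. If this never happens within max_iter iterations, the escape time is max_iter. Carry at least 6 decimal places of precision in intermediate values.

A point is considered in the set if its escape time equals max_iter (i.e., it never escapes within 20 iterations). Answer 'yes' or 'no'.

Answer: no

Derivation:
z_0 = 0 + 0i, c = -1.9480 + 0.2260i
Iter 1: z = -1.9480 + 0.2260i, |z|^2 = 3.8458
Iter 2: z = 1.7956 + -0.6545i, |z|^2 = 3.6526
Iter 3: z = 0.8479 + -2.1245i, |z|^2 = 5.2323
Escaped at iteration 3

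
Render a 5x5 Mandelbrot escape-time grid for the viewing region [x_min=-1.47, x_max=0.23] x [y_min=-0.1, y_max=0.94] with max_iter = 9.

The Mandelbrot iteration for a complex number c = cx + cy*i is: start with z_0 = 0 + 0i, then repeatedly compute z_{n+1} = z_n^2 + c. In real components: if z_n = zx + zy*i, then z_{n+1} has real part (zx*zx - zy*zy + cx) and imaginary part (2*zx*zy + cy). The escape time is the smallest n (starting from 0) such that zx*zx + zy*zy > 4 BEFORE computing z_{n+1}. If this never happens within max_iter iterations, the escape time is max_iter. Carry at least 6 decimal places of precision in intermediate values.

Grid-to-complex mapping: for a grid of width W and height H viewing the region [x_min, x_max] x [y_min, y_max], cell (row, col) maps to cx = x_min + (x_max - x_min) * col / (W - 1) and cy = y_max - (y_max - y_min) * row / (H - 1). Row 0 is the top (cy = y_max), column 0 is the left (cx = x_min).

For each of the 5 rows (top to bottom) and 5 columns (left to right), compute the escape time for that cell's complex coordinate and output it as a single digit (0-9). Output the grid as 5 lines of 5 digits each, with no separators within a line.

Answer: 33484
34997
46999
69999
79999

Derivation:
(row=0, col=0): c = -1.4700 + 0.9400i → escape time 3
(row=0, col=1): c = -1.0450 + 0.9400i → escape time 3
(row=0, col=2): c = -0.6200 + 0.9400i → escape time 4
(row=0, col=3): c = -0.1950 + 0.9400i → escape time 8
(row=0, col=4): c = 0.2300 + 0.9400i → escape time 4
(row=1, col=0): c = -1.4700 + 0.6800i → escape time 3
(row=1, col=1): c = -1.0450 + 0.6800i → escape time 4
(row=1, col=2): c = -0.6200 + 0.6800i → escape time 9
(row=1, col=3): c = -0.1950 + 0.6800i → escape time 9
(row=1, col=4): c = 0.2300 + 0.6800i → escape time 7
(row=2, col=0): c = -1.4700 + 0.4200i → escape time 4
(row=2, col=1): c = -1.0450 + 0.4200i → escape time 6
(row=2, col=2): c = -0.6200 + 0.4200i → escape time 9
(row=2, col=3): c = -0.1950 + 0.4200i → escape time 9
(row=2, col=4): c = 0.2300 + 0.4200i → escape time 9
(row=3, col=0): c = -1.4700 + 0.1600i → escape time 6
(row=3, col=1): c = -1.0450 + 0.1600i → escape time 9
(row=3, col=2): c = -0.6200 + 0.1600i → escape time 9
(row=3, col=3): c = -0.1950 + 0.1600i → escape time 9
(row=3, col=4): c = 0.2300 + 0.1600i → escape time 9
(row=4, col=0): c = -1.4700 + -0.1000i → escape time 7
(row=4, col=1): c = -1.0450 + -0.1000i → escape time 9
(row=4, col=2): c = -0.6200 + -0.1000i → escape time 9
(row=4, col=3): c = -0.1950 + -0.1000i → escape time 9
(row=4, col=4): c = 0.2300 + -0.1000i → escape time 9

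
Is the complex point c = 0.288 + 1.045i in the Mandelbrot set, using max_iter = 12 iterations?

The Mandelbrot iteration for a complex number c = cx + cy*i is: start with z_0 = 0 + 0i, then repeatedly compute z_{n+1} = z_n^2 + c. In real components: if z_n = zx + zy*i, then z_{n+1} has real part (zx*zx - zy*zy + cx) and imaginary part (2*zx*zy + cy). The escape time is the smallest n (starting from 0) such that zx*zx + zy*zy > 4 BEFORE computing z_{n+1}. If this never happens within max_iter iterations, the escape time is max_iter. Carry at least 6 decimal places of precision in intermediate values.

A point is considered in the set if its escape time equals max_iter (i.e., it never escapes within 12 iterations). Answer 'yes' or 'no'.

z_0 = 0 + 0i, c = 0.2880 + 1.0450i
Iter 1: z = 0.2880 + 1.0450i, |z|^2 = 1.1750
Iter 2: z = -0.7211 + 1.6469i, |z|^2 = 3.2323
Iter 3: z = -1.9044 + -1.3301i, |z|^2 = 5.3959
Escaped at iteration 3

Answer: no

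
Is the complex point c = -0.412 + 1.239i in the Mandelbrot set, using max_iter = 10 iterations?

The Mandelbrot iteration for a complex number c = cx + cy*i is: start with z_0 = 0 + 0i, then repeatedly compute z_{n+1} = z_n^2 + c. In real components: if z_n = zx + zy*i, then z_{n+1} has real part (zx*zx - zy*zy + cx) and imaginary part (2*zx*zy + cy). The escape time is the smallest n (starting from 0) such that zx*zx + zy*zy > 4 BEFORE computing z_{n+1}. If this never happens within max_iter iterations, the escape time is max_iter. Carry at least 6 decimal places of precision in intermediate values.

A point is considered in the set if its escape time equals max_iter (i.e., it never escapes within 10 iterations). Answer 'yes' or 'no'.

z_0 = 0 + 0i, c = -0.4120 + 1.2390i
Iter 1: z = -0.4120 + 1.2390i, |z|^2 = 1.7049
Iter 2: z = -1.7774 + 0.2181i, |z|^2 = 3.2066
Iter 3: z = 2.6995 + 0.4638i, |z|^2 = 7.5025
Escaped at iteration 3

Answer: no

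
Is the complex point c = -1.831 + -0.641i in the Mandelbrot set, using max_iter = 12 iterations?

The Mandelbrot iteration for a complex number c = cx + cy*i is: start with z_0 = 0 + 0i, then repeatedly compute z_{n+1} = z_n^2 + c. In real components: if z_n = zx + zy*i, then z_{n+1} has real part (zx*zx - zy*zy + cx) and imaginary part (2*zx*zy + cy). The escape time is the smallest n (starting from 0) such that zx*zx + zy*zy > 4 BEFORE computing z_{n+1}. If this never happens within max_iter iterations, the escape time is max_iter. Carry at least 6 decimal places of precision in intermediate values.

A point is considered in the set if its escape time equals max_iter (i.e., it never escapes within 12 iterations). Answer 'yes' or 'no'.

Answer: no

Derivation:
z_0 = 0 + 0i, c = -1.8310 + -0.6410i
Iter 1: z = -1.8310 + -0.6410i, |z|^2 = 3.7634
Iter 2: z = 1.1107 + 1.7063i, |z|^2 = 4.1452
Escaped at iteration 2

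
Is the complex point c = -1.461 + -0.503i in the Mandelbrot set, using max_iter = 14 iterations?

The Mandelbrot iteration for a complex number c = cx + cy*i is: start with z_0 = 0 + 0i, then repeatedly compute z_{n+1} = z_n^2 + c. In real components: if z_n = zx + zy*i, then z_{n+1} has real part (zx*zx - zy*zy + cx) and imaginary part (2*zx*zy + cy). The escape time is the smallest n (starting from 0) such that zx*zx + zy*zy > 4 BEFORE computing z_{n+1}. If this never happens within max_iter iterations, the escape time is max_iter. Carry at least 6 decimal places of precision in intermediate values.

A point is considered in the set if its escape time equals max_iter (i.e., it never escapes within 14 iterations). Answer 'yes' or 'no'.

Answer: no

Derivation:
z_0 = 0 + 0i, c = -1.4610 + -0.5030i
Iter 1: z = -1.4610 + -0.5030i, |z|^2 = 2.3875
Iter 2: z = 0.4205 + 0.9668i, |z|^2 = 1.1115
Iter 3: z = -2.2188 + 0.3101i, |z|^2 = 5.0192
Escaped at iteration 3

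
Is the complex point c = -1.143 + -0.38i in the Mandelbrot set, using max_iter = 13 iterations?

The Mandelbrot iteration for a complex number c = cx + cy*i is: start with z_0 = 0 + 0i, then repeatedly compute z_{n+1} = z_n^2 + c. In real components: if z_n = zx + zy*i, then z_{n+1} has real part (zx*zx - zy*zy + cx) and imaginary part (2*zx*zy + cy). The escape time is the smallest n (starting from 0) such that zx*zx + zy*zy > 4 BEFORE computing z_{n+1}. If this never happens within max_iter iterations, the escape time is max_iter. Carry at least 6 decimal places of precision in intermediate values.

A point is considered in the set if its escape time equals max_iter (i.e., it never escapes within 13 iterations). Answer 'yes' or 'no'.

Answer: no

Derivation:
z_0 = 0 + 0i, c = -1.1430 + -0.3800i
Iter 1: z = -1.1430 + -0.3800i, |z|^2 = 1.4508
Iter 2: z = 0.0190 + 0.4887i, |z|^2 = 0.2392
Iter 3: z = -1.3814 + -0.3614i, |z|^2 = 2.0390
Iter 4: z = 0.6348 + 0.6185i, |z|^2 = 0.7855
Iter 5: z = -1.1225 + 0.4052i, |z|^2 = 1.4242
Iter 6: z = -0.0471 + -1.2897i, |z|^2 = 1.6655
Iter 7: z = -2.8040 + -0.2585i, |z|^2 = 7.9294
Escaped at iteration 7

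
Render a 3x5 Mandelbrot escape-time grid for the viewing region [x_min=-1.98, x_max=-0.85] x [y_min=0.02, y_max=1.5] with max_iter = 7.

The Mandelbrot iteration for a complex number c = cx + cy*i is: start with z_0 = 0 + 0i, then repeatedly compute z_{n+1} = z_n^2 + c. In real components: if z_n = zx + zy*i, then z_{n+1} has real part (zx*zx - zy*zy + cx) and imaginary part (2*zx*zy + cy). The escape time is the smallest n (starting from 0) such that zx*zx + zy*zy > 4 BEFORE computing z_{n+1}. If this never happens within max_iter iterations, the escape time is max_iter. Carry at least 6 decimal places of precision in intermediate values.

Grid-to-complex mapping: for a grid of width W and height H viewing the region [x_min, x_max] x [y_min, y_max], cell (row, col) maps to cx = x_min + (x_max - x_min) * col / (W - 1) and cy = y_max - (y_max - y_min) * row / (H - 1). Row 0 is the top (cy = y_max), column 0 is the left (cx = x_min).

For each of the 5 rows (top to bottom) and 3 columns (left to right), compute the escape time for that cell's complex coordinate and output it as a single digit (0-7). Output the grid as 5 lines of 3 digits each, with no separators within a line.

(row=0, col=0): c = -1.9800 + 1.5000i → escape time 1
(row=0, col=1): c = -1.4150 + 1.5000i → escape time 1
(row=0, col=2): c = -0.8500 + 1.5000i → escape time 2
(row=1, col=0): c = -1.9800 + 1.1300i → escape time 1
(row=1, col=1): c = -1.4150 + 1.1300i → escape time 2
(row=1, col=2): c = -0.8500 + 1.1300i → escape time 3
(row=2, col=0): c = -1.9800 + 0.7600i → escape time 1
(row=2, col=1): c = -1.4150 + 0.7600i → escape time 3
(row=2, col=2): c = -0.8500 + 0.7600i → escape time 4
(row=3, col=0): c = -1.9800 + 0.3900i → escape time 1
(row=3, col=1): c = -1.4150 + 0.3900i → escape time 5
(row=3, col=2): c = -0.8500 + 0.3900i → escape time 7
(row=4, col=0): c = -1.9800 + 0.0200i → escape time 5
(row=4, col=1): c = -1.4150 + 0.0200i → escape time 7
(row=4, col=2): c = -0.8500 + 0.0200i → escape time 7

Answer: 112
123
134
157
577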